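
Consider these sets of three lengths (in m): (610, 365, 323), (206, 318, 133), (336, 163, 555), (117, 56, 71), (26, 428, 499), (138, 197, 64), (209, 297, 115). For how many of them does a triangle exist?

5

(323,365,610): 323+365 > 610 → valid
(133,206,318): 133+206 > 318 → valid
(163,336,555): 163+336 ≤ 555 → not valid
(56,71,117): 56+71 > 117 → valid
(26,428,499): 26+428 ≤ 499 → not valid
(64,138,197): 64+138 > 197 → valid
(115,209,297): 115+209 > 297 → valid
5 of the 7 triples form a triangle.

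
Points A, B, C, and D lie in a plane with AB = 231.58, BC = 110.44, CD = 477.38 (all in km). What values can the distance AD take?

The maximum is all hops collinear in one direction: 231.58 + 110.44 + 477.38 = 819.40.
The longest hop is 477.38; the others sum to 342.02. Folding the others back against it leaves at least 477.38 − 342.02 = 135.36.

135.36 ≤ AD ≤ 819.40 km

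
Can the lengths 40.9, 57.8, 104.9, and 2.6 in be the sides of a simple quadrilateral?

No

For a quadrilateral, each side must be shorter than the sum of the others.
Here the longest side is 104.9, but the remaining 3 sides sum to only 101.3.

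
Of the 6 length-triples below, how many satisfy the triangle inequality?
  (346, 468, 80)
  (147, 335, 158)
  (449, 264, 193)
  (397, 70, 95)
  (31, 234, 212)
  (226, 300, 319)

3

(80,346,468): 80+346 ≤ 468 → not valid
(147,158,335): 147+158 ≤ 335 → not valid
(193,264,449): 193+264 > 449 → valid
(70,95,397): 70+95 ≤ 397 → not valid
(31,212,234): 31+212 > 234 → valid
(226,300,319): 226+300 > 319 → valid
3 of the 6 triples form a triangle.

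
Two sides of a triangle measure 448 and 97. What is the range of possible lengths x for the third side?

351 < x < 545

By the triangle inequality, x must be less than 448 + 97 = 545 and greater than |448 − 97| = 351.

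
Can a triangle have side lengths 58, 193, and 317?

No

The longest side is 317, but the other two sum to only 251.
251 < 317, so the triangle inequality fails.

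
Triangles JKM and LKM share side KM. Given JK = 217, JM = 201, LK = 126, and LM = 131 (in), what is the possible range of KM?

From triangle JKM: |217 − 201| < KM < 217 + 201, i.e. 16 < KM < 418.
From triangle LKM: 5 < KM < 257.
Both must hold, so KM lies in the intersection.

16 < KM < 257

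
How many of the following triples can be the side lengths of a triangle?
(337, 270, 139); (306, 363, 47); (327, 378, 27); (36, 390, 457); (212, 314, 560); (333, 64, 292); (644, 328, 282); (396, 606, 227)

3

(139,270,337): 139+270 > 337 → valid
(47,306,363): 47+306 ≤ 363 → not valid
(27,327,378): 27+327 ≤ 378 → not valid
(36,390,457): 36+390 ≤ 457 → not valid
(212,314,560): 212+314 ≤ 560 → not valid
(64,292,333): 64+292 > 333 → valid
(282,328,644): 282+328 ≤ 644 → not valid
(227,396,606): 227+396 > 606 → valid
3 of the 8 triples form a triangle.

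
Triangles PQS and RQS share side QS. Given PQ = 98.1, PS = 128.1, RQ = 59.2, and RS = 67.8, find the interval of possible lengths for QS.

30.0 < QS < 127.0

From triangle PQS: |98.1 − 128.1| < QS < 98.1 + 128.1, i.e. 30.0 < QS < 226.2.
From triangle RQS: 8.6 < QS < 127.0.
Both must hold, so QS lies in the intersection.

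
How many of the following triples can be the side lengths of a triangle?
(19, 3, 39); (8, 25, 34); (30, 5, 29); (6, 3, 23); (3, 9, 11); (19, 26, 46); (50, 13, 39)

(3,19,39): 3+19 ≤ 39 → not valid
(8,25,34): 8+25 ≤ 34 → not valid
(5,29,30): 5+29 > 30 → valid
(3,6,23): 3+6 ≤ 23 → not valid
(3,9,11): 3+9 > 11 → valid
(19,26,46): 19+26 ≤ 46 → not valid
(13,39,50): 13+39 > 50 → valid
3 of the 7 triples form a triangle.

3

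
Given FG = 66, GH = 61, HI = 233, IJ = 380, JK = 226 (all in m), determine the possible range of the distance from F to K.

0 ≤ FK ≤ 966 m

The maximum is all hops collinear in one direction: 66 + 61 + 233 + 380 + 226 = 966.
The longest hop is 380; the others sum to 586. Since 380 ≤ 586, the path can fold back on itself completely, so the minimum distance is 0.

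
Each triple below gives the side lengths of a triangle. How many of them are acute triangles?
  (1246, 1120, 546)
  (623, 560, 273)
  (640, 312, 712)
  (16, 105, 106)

(1246,1120,546): 546²+1120² = 1552516 = 1246² → right
(623,560,273): 273²+560² = 388129 = 623² → right
(640,312,712): 312²+640² = 506944 = 712² → right
(16,105,106): 16²+105² = 11281 > 11236 = 106² → acute
1 of the 4 is acute.

1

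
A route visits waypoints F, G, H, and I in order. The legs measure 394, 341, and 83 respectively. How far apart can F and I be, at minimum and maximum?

0 ≤ FI ≤ 818

The maximum is all hops collinear in one direction: 394 + 341 + 83 = 818.
The longest hop is 394; the others sum to 424. Since 394 ≤ 424, the path can fold back on itself completely, so the minimum distance is 0.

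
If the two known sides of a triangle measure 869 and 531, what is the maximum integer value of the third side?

1399

The third side must be strictly less than 869 + 531 = 1400.
The largest integer below 1400 is 1399.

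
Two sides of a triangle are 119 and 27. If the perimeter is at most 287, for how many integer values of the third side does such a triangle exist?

Triangle inequality: 92 < x < 146. Perimeter ≤ 287 gives x ≤ 287 − 119 − 27 = 141.
So 92 < x ≤ 141; integers 93 through 141: 49 values.

49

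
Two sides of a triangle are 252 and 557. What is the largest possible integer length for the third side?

808

The third side must be strictly less than 252 + 557 = 809.
The largest integer below 809 is 808.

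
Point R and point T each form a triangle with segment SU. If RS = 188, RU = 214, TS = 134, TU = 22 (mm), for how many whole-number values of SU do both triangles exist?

43

From triangle RSU: 26 < SU < 402.
From triangle TSU: 112 < SU < 156.
Intersection: 112 < SU < 156, so integers 113 through 155: 43 values.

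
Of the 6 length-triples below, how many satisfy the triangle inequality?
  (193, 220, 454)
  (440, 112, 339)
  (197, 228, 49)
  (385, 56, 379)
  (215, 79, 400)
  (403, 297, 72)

(193,220,454): 193+220 ≤ 454 → not valid
(112,339,440): 112+339 > 440 → valid
(49,197,228): 49+197 > 228 → valid
(56,379,385): 56+379 > 385 → valid
(79,215,400): 79+215 ≤ 400 → not valid
(72,297,403): 72+297 ≤ 403 → not valid
3 of the 6 triples form a triangle.

3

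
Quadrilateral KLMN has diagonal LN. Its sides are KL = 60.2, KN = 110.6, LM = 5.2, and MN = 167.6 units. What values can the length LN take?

From triangle KLN: |60.2 − 110.6| < LN < 60.2 + 110.6, i.e. 50.4 < LN < 170.8.
From triangle MLN: 162.4 < LN < 172.8.
Both must hold, so LN lies in the intersection.

162.4 < LN < 170.8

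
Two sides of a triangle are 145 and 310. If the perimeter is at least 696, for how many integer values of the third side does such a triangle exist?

214

Triangle inequality: 165 < x < 455. Perimeter ≥ 696 gives x ≥ 696 − 145 − 310 = 241.
So 241 ≤ x < 455; integers 241 through 454: 214 values.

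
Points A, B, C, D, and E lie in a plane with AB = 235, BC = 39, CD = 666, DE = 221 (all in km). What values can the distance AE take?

The maximum is all hops collinear in one direction: 235 + 39 + 666 + 221 = 1161.
The longest hop is 666; the others sum to 495. Folding the others back against it leaves at least 666 − 495 = 171.

171 ≤ AE ≤ 1161 km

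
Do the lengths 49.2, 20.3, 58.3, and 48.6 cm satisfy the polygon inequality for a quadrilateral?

A quadrilateral exists iff every side is shorter than the sum of the others — equivalently, the longest side is less than the sum of the rest.
Longest side 58.3 < 118.1 (sum of the remaining 3), so yes.

Yes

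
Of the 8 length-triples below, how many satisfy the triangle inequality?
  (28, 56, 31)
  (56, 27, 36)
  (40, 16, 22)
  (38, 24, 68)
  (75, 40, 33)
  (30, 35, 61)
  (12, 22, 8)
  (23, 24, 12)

(28,31,56): 28+31 > 56 → valid
(27,36,56): 27+36 > 56 → valid
(16,22,40): 16+22 ≤ 40 → not valid
(24,38,68): 24+38 ≤ 68 → not valid
(33,40,75): 33+40 ≤ 75 → not valid
(30,35,61): 30+35 > 61 → valid
(8,12,22): 8+12 ≤ 22 → not valid
(12,23,24): 12+23 > 24 → valid
4 of the 8 triples form a triangle.

4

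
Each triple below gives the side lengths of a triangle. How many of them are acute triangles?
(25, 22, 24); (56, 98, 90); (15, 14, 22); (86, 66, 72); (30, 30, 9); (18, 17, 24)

5

(25,22,24): 22²+24² = 1060 > 625 = 25² → acute
(56,98,90): 56²+90² = 11236 > 9604 = 98² → acute
(15,14,22): 14²+15² = 421 < 484 = 22² → obtuse
(86,66,72): 66²+72² = 9540 > 7396 = 86² → acute
(30,30,9): 9²+30² = 981 > 900 = 30² → acute
(18,17,24): 17²+18² = 613 > 576 = 24² → acute
5 of the 6 are acute.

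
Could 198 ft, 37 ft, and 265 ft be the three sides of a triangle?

No

The longest side is 265, but the other two sum to only 235.
235 < 265, so the triangle inequality fails.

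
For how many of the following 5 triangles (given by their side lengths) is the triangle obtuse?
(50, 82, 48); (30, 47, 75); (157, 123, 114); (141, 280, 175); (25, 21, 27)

(50,82,48): 48²+50² = 4804 < 6724 = 82² → obtuse
(30,47,75): 30²+47² = 3109 < 5625 = 75² → obtuse
(157,123,114): 114²+123² = 28125 > 24649 = 157² → acute
(141,280,175): 141²+175² = 50506 < 78400 = 280² → obtuse
(25,21,27): 21²+25² = 1066 > 729 = 27² → acute
3 of the 5 are obtuse.

3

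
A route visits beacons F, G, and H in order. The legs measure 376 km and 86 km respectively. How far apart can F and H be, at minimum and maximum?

By the triangle inequality, |376 − 86| ≤ FH ≤ 376 + 86.

290 ≤ FH ≤ 462 km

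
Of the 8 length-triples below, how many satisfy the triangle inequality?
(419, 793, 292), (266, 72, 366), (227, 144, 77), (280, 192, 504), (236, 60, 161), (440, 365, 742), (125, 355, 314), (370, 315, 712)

(292,419,793): 292+419 ≤ 793 → not valid
(72,266,366): 72+266 ≤ 366 → not valid
(77,144,227): 77+144 ≤ 227 → not valid
(192,280,504): 192+280 ≤ 504 → not valid
(60,161,236): 60+161 ≤ 236 → not valid
(365,440,742): 365+440 > 742 → valid
(125,314,355): 125+314 > 355 → valid
(315,370,712): 315+370 ≤ 712 → not valid
2 of the 8 triples form a triangle.

2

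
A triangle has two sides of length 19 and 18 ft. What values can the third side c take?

1 < c < 37

By the triangle inequality, c must be less than 19 + 18 = 37 and greater than |19 − 18| = 1.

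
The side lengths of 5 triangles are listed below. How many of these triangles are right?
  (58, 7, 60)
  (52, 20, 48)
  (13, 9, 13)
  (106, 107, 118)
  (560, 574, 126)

(58,7,60): 7²+58² = 3413 < 3600 = 60² → obtuse
(52,20,48): 20²+48² = 2704 = 52² → right
(13,9,13): 9²+13² = 250 > 169 = 13² → acute
(106,107,118): 106²+107² = 22685 > 13924 = 118² → acute
(560,574,126): 126²+560² = 329476 = 574² → right
2 of the 5 are right.

2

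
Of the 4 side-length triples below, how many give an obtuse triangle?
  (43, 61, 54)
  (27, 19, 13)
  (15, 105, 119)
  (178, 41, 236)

2

(43,61,54): 43²+54² = 4765 > 3721 = 61² → acute
(27,19,13): 13²+19² = 530 < 729 = 27² → obtuse
(15,105,119): 15²+105² = 11250 < 14161 = 119² → obtuse
(178,41,236): 41+178 ≤ 236, not a triangle
2 of the 4 are obtuse.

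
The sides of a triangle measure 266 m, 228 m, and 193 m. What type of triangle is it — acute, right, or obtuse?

acute

Compare the square of the longest side to the sum of squares of the other two: 193² + 228² = 89233 > 70756 = 266².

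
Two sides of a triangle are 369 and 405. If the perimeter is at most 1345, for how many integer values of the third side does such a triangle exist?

535

Triangle inequality: 36 < x < 774. Perimeter ≤ 1345 gives x ≤ 1345 − 369 − 405 = 571.
So 36 < x ≤ 571; integers 37 through 571: 535 values.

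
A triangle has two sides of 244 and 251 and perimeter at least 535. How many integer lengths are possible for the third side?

Triangle inequality: 7 < x < 495. Perimeter ≥ 535 gives x ≥ 535 − 244 − 251 = 40.
So 40 ≤ x < 495; integers 40 through 494: 455 values.

455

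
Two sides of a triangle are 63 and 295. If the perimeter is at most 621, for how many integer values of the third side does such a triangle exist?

Triangle inequality: 232 < x < 358. Perimeter ≤ 621 gives x ≤ 621 − 63 − 295 = 263.
So 232 < x ≤ 263; integers 233 through 263: 31 values.

31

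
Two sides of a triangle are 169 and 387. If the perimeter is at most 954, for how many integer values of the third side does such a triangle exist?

Triangle inequality: 218 < x < 556. Perimeter ≤ 954 gives x ≤ 954 − 169 − 387 = 398.
So 218 < x ≤ 398; integers 219 through 398: 180 values.

180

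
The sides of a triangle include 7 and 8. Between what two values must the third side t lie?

By the triangle inequality, t must be less than 7 + 8 = 15 and greater than |7 − 8| = 1.

1 < t < 15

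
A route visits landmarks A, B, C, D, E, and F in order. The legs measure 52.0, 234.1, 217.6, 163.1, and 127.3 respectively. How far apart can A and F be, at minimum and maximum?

0 ≤ AF ≤ 794.1

The maximum is all hops collinear in one direction: 52.0 + 234.1 + 217.6 + 163.1 + 127.3 = 794.1.
The longest hop is 234.1; the others sum to 560.0. Since 234.1 ≤ 560.0, the path can fold back on itself completely, so the minimum distance is 0.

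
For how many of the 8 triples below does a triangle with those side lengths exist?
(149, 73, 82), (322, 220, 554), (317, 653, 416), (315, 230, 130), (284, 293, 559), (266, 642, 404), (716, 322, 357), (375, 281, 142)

(73,82,149): 73+82 > 149 → valid
(220,322,554): 220+322 ≤ 554 → not valid
(317,416,653): 317+416 > 653 → valid
(130,230,315): 130+230 > 315 → valid
(284,293,559): 284+293 > 559 → valid
(266,404,642): 266+404 > 642 → valid
(322,357,716): 322+357 ≤ 716 → not valid
(142,281,375): 142+281 > 375 → valid
6 of the 8 triples form a triangle.

6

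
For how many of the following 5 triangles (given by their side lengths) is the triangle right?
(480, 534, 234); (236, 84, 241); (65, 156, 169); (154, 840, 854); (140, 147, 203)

(480,534,234): 234²+480² = 285156 = 534² → right
(236,84,241): 84²+236² = 62752 > 58081 = 241² → acute
(65,156,169): 65²+156² = 28561 = 169² → right
(154,840,854): 154²+840² = 729316 = 854² → right
(140,147,203): 140²+147² = 41209 = 203² → right
4 of the 5 are right.

4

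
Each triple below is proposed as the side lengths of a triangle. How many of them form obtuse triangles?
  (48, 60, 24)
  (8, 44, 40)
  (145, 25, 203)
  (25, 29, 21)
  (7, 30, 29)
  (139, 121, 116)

(48,60,24): 24²+48² = 2880 < 3600 = 60² → obtuse
(8,44,40): 8²+40² = 1664 < 1936 = 44² → obtuse
(145,25,203): 25+145 ≤ 203, not a triangle
(25,29,21): 21²+25² = 1066 > 841 = 29² → acute
(7,30,29): 7²+29² = 890 < 900 = 30² → obtuse
(139,121,116): 116²+121² = 28097 > 19321 = 139² → acute
3 of the 6 are obtuse.

3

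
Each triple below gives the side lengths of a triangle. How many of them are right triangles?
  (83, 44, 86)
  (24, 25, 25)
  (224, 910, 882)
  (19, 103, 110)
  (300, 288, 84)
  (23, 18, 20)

2

(83,44,86): 44²+83² = 8825 > 7396 = 86² → acute
(24,25,25): 24²+25² = 1201 > 625 = 25² → acute
(224,910,882): 224²+882² = 828100 = 910² → right
(19,103,110): 19²+103² = 10970 < 12100 = 110² → obtuse
(300,288,84): 84²+288² = 90000 = 300² → right
(23,18,20): 18²+20² = 724 > 529 = 23² → acute
2 of the 6 are right.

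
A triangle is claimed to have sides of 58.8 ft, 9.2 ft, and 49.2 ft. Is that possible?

The longest side is 58.8, but the other two sum to only 58.4.
58.4 < 58.8, so the triangle inequality fails.

No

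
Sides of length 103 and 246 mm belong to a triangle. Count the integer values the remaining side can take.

205

The third side lies in the open interval (143, 349).
Integers from 144 to 348 inclusive: 348 − 144 + 1 = 205.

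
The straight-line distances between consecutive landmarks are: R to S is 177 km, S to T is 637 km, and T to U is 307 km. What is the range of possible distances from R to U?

The maximum is all hops collinear in one direction: 177 + 637 + 307 = 1121.
The longest hop is 637; the others sum to 484. Folding the others back against it leaves at least 637 − 484 = 153.

153 ≤ RU ≤ 1121 km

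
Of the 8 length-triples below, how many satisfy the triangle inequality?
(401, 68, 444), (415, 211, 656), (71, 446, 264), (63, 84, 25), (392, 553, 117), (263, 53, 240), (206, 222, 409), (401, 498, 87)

4

(68,401,444): 68+401 > 444 → valid
(211,415,656): 211+415 ≤ 656 → not valid
(71,264,446): 71+264 ≤ 446 → not valid
(25,63,84): 25+63 > 84 → valid
(117,392,553): 117+392 ≤ 553 → not valid
(53,240,263): 53+240 > 263 → valid
(206,222,409): 206+222 > 409 → valid
(87,401,498): 87+401 ≤ 498 → not valid
4 of the 8 triples form a triangle.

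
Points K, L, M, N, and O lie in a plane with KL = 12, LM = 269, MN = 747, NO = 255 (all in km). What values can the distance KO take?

211 ≤ KO ≤ 1283 km

The maximum is all hops collinear in one direction: 12 + 269 + 747 + 255 = 1283.
The longest hop is 747; the others sum to 536. Folding the others back against it leaves at least 747 − 536 = 211.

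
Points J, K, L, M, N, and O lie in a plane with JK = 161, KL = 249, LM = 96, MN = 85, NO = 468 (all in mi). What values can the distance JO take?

The maximum is all hops collinear in one direction: 161 + 249 + 96 + 85 + 468 = 1059.
The longest hop is 468; the others sum to 591. Since 468 ≤ 591, the path can fold back on itself completely, so the minimum distance is 0.

0 ≤ JO ≤ 1059 mi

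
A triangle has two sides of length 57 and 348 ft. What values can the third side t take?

291 < t < 405 (ft)

By the triangle inequality, t must be less than 57 + 348 = 405 and greater than |57 − 348| = 291.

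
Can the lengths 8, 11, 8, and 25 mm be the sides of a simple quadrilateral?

A quadrilateral exists iff every side is shorter than the sum of the others — equivalently, the longest side is less than the sum of the rest.
Longest side 25 < 27 (sum of the remaining 3), so yes.

Yes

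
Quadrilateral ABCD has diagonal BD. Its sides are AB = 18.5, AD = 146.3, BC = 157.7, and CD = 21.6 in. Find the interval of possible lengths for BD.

From triangle ABD: |18.5 − 146.3| < BD < 18.5 + 146.3, i.e. 127.8 < BD < 164.8.
From triangle CBD: 136.1 < BD < 179.3.
Both must hold, so BD lies in the intersection.

136.1 < BD < 164.8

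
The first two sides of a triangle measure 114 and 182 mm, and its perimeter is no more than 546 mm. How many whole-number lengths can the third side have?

Triangle inequality: 68 < x < 296. Perimeter ≤ 546 gives x ≤ 546 − 114 − 182 = 250.
So 68 < x ≤ 250; integers 69 through 250: 182 values.

182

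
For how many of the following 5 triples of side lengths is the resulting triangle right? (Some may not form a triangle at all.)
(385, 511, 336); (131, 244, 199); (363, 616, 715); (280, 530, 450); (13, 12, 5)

4

(385,511,336): 336²+385² = 261121 = 511² → right
(131,244,199): 131²+199² = 56762 < 59536 = 244² → obtuse
(363,616,715): 363²+616² = 511225 = 715² → right
(280,530,450): 280²+450² = 280900 = 530² → right
(13,12,5): 5²+12² = 169 = 13² → right
4 of the 5 are right.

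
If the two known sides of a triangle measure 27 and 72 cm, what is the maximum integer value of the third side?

98

The third side must be strictly less than 27 + 72 = 99.
The largest integer below 99 is 98.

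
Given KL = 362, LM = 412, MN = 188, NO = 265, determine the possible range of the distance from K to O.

0 ≤ KO ≤ 1227

The maximum is all hops collinear in one direction: 362 + 412 + 188 + 265 = 1227.
The longest hop is 412; the others sum to 815. Since 412 ≤ 815, the path can fold back on itself completely, so the minimum distance is 0.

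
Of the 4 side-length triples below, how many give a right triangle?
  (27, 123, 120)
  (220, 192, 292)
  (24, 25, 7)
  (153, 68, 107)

3

(27,123,120): 27²+120² = 15129 = 123² → right
(220,192,292): 192²+220² = 85264 = 292² → right
(24,25,7): 7²+24² = 625 = 25² → right
(153,68,107): 68²+107² = 16073 < 23409 = 153² → obtuse
3 of the 4 are right.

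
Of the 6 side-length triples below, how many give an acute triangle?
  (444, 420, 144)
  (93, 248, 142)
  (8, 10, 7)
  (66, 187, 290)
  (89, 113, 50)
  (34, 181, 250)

(444,420,144): 144²+420² = 197136 = 444² → right
(93,248,142): 93+142 ≤ 248, not a triangle
(8,10,7): 7²+8² = 113 > 100 = 10² → acute
(66,187,290): 66+187 ≤ 290, not a triangle
(89,113,50): 50²+89² = 10421 < 12769 = 113² → obtuse
(34,181,250): 34+181 ≤ 250, not a triangle
1 of the 6 is acute.

1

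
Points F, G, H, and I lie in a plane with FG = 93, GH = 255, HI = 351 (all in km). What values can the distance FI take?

3 ≤ FI ≤ 699 km

The maximum is all hops collinear in one direction: 93 + 255 + 351 = 699.
The longest hop is 351; the others sum to 348. Folding the others back against it leaves at least 351 − 348 = 3.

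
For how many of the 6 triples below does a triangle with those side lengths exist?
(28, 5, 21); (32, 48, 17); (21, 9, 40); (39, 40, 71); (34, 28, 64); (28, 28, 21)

3

(5,21,28): 5+21 ≤ 28 → not valid
(17,32,48): 17+32 > 48 → valid
(9,21,40): 9+21 ≤ 40 → not valid
(39,40,71): 39+40 > 71 → valid
(28,34,64): 28+34 ≤ 64 → not valid
(21,28,28): 21+28 > 28 → valid
3 of the 6 triples form a triangle.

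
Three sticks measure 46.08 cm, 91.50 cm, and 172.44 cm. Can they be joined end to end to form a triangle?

The longest side is 172.44, but the other two sum to only 137.58.
137.58 < 172.44, so the triangle inequality fails.

No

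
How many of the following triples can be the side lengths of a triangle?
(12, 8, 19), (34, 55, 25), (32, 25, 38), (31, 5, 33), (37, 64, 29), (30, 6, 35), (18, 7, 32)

6

(8,12,19): 8+12 > 19 → valid
(25,34,55): 25+34 > 55 → valid
(25,32,38): 25+32 > 38 → valid
(5,31,33): 5+31 > 33 → valid
(29,37,64): 29+37 > 64 → valid
(6,30,35): 6+30 > 35 → valid
(7,18,32): 7+18 ≤ 32 → not valid
6 of the 7 triples form a triangle.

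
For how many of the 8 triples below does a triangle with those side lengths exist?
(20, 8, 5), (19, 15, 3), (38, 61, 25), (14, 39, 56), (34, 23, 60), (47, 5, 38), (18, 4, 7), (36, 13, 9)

(5,8,20): 5+8 ≤ 20 → not valid
(3,15,19): 3+15 ≤ 19 → not valid
(25,38,61): 25+38 > 61 → valid
(14,39,56): 14+39 ≤ 56 → not valid
(23,34,60): 23+34 ≤ 60 → not valid
(5,38,47): 5+38 ≤ 47 → not valid
(4,7,18): 4+7 ≤ 18 → not valid
(9,13,36): 9+13 ≤ 36 → not valid
1 of the 8 triples forms a triangle.

1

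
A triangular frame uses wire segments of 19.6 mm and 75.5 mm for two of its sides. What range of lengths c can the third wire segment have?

55.9 < c < 95.1 (mm)

By the triangle inequality, c must be less than 19.6 + 75.5 = 95.1 and greater than |19.6 − 75.5| = 55.9.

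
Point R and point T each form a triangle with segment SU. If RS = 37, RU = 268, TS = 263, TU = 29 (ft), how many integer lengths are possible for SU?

From triangle RSU: 231 < SU < 305.
From triangle TSU: 234 < SU < 292.
Intersection: 234 < SU < 292, so integers 235 through 291: 57 values.

57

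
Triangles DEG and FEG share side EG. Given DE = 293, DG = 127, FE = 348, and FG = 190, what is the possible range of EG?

166 < EG < 420

From triangle DEG: |293 − 127| < EG < 293 + 127, i.e. 166 < EG < 420.
From triangle FEG: 158 < EG < 538.
Both must hold, so EG lies in the intersection.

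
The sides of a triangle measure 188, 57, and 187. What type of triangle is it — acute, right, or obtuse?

acute

Compare the square of the longest side to the sum of squares of the other two: 57² + 187² = 38218 > 35344 = 188².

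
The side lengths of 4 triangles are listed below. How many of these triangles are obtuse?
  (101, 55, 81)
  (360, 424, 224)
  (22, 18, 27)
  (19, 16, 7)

(101,55,81): 55²+81² = 9586 < 10201 = 101² → obtuse
(360,424,224): 224²+360² = 179776 = 424² → right
(22,18,27): 18²+22² = 808 > 729 = 27² → acute
(19,16,7): 7²+16² = 305 < 361 = 19² → obtuse
2 of the 4 are obtuse.

2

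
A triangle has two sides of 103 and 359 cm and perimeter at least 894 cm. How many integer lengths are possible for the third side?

Triangle inequality: 256 < x < 462. Perimeter ≥ 894 gives x ≥ 894 − 103 − 359 = 432.
So 432 ≤ x < 462; integers 432 through 461: 30 values.

30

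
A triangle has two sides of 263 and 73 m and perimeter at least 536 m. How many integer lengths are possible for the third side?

Triangle inequality: 190 < x < 336. Perimeter ≥ 536 gives x ≥ 536 − 263 − 73 = 200.
So 200 ≤ x < 336; integers 200 through 335: 136 values.

136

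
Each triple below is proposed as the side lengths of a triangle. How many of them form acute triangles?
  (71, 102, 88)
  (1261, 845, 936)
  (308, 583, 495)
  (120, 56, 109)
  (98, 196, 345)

(71,102,88): 71²+88² = 12785 > 10404 = 102² → acute
(1261,845,936): 845²+936² = 1590121 = 1261² → right
(308,583,495): 308²+495² = 339889 = 583² → right
(120,56,109): 56²+109² = 15017 > 14400 = 120² → acute
(98,196,345): 98+196 ≤ 345, not a triangle
2 of the 5 are acute.

2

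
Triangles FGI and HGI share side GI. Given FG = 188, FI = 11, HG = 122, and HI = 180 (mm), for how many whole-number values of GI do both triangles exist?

21

From triangle FGI: 177 < GI < 199.
From triangle HGI: 58 < GI < 302.
Intersection: 177 < GI < 199, so integers 178 through 198: 21 values.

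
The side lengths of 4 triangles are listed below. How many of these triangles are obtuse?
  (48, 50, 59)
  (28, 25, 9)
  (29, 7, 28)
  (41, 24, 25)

(48,50,59): 48²+50² = 4804 > 3481 = 59² → acute
(28,25,9): 9²+25² = 706 < 784 = 28² → obtuse
(29,7,28): 7²+28² = 833 < 841 = 29² → obtuse
(41,24,25): 24²+25² = 1201 < 1681 = 41² → obtuse
3 of the 4 are obtuse.

3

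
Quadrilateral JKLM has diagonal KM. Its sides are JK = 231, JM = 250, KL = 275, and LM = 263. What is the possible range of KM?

From triangle JKM: |231 − 250| < KM < 231 + 250, i.e. 19 < KM < 481.
From triangle LKM: 12 < KM < 538.
Both must hold, so KM lies in the intersection.

19 < KM < 481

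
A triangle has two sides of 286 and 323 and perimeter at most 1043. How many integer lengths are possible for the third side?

Triangle inequality: 37 < x < 609. Perimeter ≤ 1043 gives x ≤ 1043 − 286 − 323 = 434.
So 37 < x ≤ 434; integers 38 through 434: 397 values.

397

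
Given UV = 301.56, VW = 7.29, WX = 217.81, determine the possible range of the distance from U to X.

The maximum is all hops collinear in one direction: 301.56 + 7.29 + 217.81 = 526.66.
The longest hop is 301.56; the others sum to 225.10. Folding the others back against it leaves at least 301.56 − 225.10 = 76.46.

76.46 ≤ UX ≤ 526.66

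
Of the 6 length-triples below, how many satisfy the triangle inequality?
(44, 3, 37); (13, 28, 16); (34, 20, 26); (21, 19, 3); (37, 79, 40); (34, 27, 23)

(3,37,44): 3+37 ≤ 44 → not valid
(13,16,28): 13+16 > 28 → valid
(20,26,34): 20+26 > 34 → valid
(3,19,21): 3+19 > 21 → valid
(37,40,79): 37+40 ≤ 79 → not valid
(23,27,34): 23+27 > 34 → valid
4 of the 6 triples form a triangle.

4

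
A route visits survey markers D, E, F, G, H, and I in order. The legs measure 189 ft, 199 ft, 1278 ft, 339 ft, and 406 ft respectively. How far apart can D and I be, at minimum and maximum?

The maximum is all hops collinear in one direction: 189 + 199 + 1278 + 339 + 406 = 2411.
The longest hop is 1278; the others sum to 1133. Folding the others back against it leaves at least 1278 − 1133 = 145.

145 ≤ DI ≤ 2411 ft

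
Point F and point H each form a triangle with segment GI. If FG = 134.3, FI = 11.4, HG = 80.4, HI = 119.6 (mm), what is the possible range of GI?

122.9 < GI < 145.7

From triangle FGI: |134.3 − 11.4| < GI < 134.3 + 11.4, i.e. 122.9 < GI < 145.7.
From triangle HGI: 39.2 < GI < 200.0.
Both must hold, so GI lies in the intersection.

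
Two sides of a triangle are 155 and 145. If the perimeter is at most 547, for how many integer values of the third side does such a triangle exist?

237

Triangle inequality: 10 < x < 300. Perimeter ≤ 547 gives x ≤ 547 − 155 − 145 = 247.
So 10 < x ≤ 247; integers 11 through 247: 237 values.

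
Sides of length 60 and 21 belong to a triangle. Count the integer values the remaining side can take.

41

The third side lies in the open interval (39, 81).
Integers from 40 to 80 inclusive: 80 − 40 + 1 = 41.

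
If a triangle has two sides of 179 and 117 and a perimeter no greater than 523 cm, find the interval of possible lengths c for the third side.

Triangle inequality alone gives 62 < c < 296.
The perimeter condition gives c ≤ 523 − 179 − 117 = 227.
Intersecting the two: 62 < c ≤ 227.

62 < c ≤ 227 cm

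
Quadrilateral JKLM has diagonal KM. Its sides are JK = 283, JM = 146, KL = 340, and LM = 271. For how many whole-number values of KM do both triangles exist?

291

From triangle JKM: 137 < KM < 429.
From triangle LKM: 69 < KM < 611.
Intersection: 137 < KM < 429, so integers 138 through 428: 291 values.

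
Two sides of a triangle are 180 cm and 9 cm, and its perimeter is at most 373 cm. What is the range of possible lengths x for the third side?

171 < x ≤ 184

Triangle inequality alone gives 171 < x < 189.
The perimeter condition gives x ≤ 373 − 180 − 9 = 184.
Intersecting the two: 171 < x ≤ 184.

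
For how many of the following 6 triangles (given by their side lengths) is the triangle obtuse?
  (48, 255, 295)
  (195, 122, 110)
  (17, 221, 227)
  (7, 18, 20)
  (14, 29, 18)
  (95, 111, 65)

(48,255,295): 48²+255² = 67329 < 87025 = 295² → obtuse
(195,122,110): 110²+122² = 26984 < 38025 = 195² → obtuse
(17,221,227): 17²+221² = 49130 < 51529 = 227² → obtuse
(7,18,20): 7²+18² = 373 < 400 = 20² → obtuse
(14,29,18): 14²+18² = 520 < 841 = 29² → obtuse
(95,111,65): 65²+95² = 13250 > 12321 = 111² → acute
5 of the 6 are obtuse.

5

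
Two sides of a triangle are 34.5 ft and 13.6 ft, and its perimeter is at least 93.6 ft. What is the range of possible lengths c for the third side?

45.5 ≤ c < 48.1

Triangle inequality alone gives 20.9 < c < 48.1.
The perimeter condition gives c ≥ 93.6 − 34.5 − 13.6 = 45.5.
Intersecting the two: 45.5 ≤ c < 48.1.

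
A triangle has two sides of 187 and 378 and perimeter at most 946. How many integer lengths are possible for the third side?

Triangle inequality: 191 < x < 565. Perimeter ≤ 946 gives x ≤ 946 − 187 − 378 = 381.
So 191 < x ≤ 381; integers 192 through 381: 190 values.

190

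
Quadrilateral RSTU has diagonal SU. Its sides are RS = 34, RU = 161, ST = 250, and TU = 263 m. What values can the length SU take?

127 < SU < 195

From triangle RSU: |34 − 161| < SU < 34 + 161, i.e. 127 < SU < 195.
From triangle TSU: 13 < SU < 513.
Both must hold, so SU lies in the intersection.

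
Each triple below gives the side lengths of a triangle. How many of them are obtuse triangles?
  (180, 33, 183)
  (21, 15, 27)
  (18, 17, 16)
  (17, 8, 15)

(180,33,183): 33²+180² = 33489 = 183² → right
(21,15,27): 15²+21² = 666 < 729 = 27² → obtuse
(18,17,16): 16²+17² = 545 > 324 = 18² → acute
(17,8,15): 8²+15² = 289 = 17² → right
1 of the 4 is obtuse.

1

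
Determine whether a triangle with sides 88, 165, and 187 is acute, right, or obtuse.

right

Compare the square of the longest side to the sum of squares of the other two: 88² + 165² = 34969 = 187².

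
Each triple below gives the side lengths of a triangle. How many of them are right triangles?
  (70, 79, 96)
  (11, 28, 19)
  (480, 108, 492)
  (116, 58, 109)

1

(70,79,96): 70²+79² = 11141 > 9216 = 96² → acute
(11,28,19): 11²+19² = 482 < 784 = 28² → obtuse
(480,108,492): 108²+480² = 242064 = 492² → right
(116,58,109): 58²+109² = 15245 > 13456 = 116² → acute
1 of the 4 is right.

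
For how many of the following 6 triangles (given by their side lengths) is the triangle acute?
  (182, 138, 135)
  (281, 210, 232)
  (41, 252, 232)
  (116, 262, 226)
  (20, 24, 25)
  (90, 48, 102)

3

(182,138,135): 135²+138² = 37269 > 33124 = 182² → acute
(281,210,232): 210²+232² = 97924 > 78961 = 281² → acute
(41,252,232): 41²+232² = 55505 < 63504 = 252² → obtuse
(116,262,226): 116²+226² = 64532 < 68644 = 262² → obtuse
(20,24,25): 20²+24² = 976 > 625 = 25² → acute
(90,48,102): 48²+90² = 10404 = 102² → right
3 of the 6 are acute.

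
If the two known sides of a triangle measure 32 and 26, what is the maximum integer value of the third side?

The third side must be strictly less than 32 + 26 = 58.
The largest integer below 58 is 57.

57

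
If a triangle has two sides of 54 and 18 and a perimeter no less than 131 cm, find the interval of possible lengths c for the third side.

59 ≤ c < 72

Triangle inequality alone gives 36 < c < 72.
The perimeter condition gives c ≥ 131 − 54 − 18 = 59.
Intersecting the two: 59 ≤ c < 72.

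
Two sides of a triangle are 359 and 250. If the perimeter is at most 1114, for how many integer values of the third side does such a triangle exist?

Triangle inequality: 109 < x < 609. Perimeter ≤ 1114 gives x ≤ 1114 − 359 − 250 = 505.
So 109 < x ≤ 505; integers 110 through 505: 396 values.

396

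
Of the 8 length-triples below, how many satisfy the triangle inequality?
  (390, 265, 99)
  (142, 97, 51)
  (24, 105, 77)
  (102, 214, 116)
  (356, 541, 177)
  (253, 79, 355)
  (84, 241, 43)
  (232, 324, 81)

(99,265,390): 99+265 ≤ 390 → not valid
(51,97,142): 51+97 > 142 → valid
(24,77,105): 24+77 ≤ 105 → not valid
(102,116,214): 102+116 > 214 → valid
(177,356,541): 177+356 ≤ 541 → not valid
(79,253,355): 79+253 ≤ 355 → not valid
(43,84,241): 43+84 ≤ 241 → not valid
(81,232,324): 81+232 ≤ 324 → not valid
2 of the 8 triples form a triangle.

2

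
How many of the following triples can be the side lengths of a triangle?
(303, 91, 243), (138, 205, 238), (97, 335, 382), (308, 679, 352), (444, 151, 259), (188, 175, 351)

(91,243,303): 91+243 > 303 → valid
(138,205,238): 138+205 > 238 → valid
(97,335,382): 97+335 > 382 → valid
(308,352,679): 308+352 ≤ 679 → not valid
(151,259,444): 151+259 ≤ 444 → not valid
(175,188,351): 175+188 > 351 → valid
4 of the 6 triples form a triangle.

4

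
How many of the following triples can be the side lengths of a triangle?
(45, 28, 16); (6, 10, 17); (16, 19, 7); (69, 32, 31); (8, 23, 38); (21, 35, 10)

(16,28,45): 16+28 ≤ 45 → not valid
(6,10,17): 6+10 ≤ 17 → not valid
(7,16,19): 7+16 > 19 → valid
(31,32,69): 31+32 ≤ 69 → not valid
(8,23,38): 8+23 ≤ 38 → not valid
(10,21,35): 10+21 ≤ 35 → not valid
1 of the 6 triples forms a triangle.

1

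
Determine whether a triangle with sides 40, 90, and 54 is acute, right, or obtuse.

obtuse

Compare the square of the longest side to the sum of squares of the other two: 40² + 54² = 4516 < 8100 = 90².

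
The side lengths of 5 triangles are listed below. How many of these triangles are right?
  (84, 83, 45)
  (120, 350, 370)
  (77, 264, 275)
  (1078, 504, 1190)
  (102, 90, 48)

4

(84,83,45): 45²+83² = 8914 > 7056 = 84² → acute
(120,350,370): 120²+350² = 136900 = 370² → right
(77,264,275): 77²+264² = 75625 = 275² → right
(1078,504,1190): 504²+1078² = 1416100 = 1190² → right
(102,90,48): 48²+90² = 10404 = 102² → right
4 of the 5 are right.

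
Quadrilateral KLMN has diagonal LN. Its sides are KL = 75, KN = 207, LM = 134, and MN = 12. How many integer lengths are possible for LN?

13

From triangle KLN: 132 < LN < 282.
From triangle MLN: 122 < LN < 146.
Intersection: 132 < LN < 146, so integers 133 through 145: 13 values.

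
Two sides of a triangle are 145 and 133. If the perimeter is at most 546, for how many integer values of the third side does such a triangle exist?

Triangle inequality: 12 < x < 278. Perimeter ≤ 546 gives x ≤ 546 − 145 − 133 = 268.
So 12 < x ≤ 268; integers 13 through 268: 256 values.

256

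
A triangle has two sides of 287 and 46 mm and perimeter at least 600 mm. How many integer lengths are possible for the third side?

Triangle inequality: 241 < x < 333. Perimeter ≥ 600 gives x ≥ 600 − 287 − 46 = 267.
So 267 ≤ x < 333; integers 267 through 332: 66 values.

66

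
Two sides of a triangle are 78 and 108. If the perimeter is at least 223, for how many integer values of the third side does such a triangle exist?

149

Triangle inequality: 30 < x < 186. Perimeter ≥ 223 gives x ≥ 223 − 78 − 108 = 37.
So 37 ≤ x < 186; integers 37 through 185: 149 values.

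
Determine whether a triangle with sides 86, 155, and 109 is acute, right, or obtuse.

obtuse

Compare the square of the longest side to the sum of squares of the other two: 86² + 109² = 19277 < 24025 = 155².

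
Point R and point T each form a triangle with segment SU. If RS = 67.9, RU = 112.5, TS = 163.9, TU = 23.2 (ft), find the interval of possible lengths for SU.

From triangle RSU: |67.9 − 112.5| < SU < 67.9 + 112.5, i.e. 44.6 < SU < 180.4.
From triangle TSU: 140.7 < SU < 187.1.
Both must hold, so SU lies in the intersection.

140.7 < SU < 180.4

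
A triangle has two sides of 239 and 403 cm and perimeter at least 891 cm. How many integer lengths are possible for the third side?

393

Triangle inequality: 164 < x < 642. Perimeter ≥ 891 gives x ≥ 891 − 239 − 403 = 249.
So 249 ≤ x < 642; integers 249 through 641: 393 values.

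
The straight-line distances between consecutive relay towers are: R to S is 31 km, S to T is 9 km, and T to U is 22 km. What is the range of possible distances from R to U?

0 ≤ RU ≤ 62 km

The maximum is all hops collinear in one direction: 31 + 9 + 22 = 62.
The longest hop is 31; the others sum to 31. Since 31 ≤ 31, the path can fold back on itself completely, so the minimum distance is 0.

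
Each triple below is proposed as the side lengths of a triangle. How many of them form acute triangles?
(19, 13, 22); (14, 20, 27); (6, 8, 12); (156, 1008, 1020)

1

(19,13,22): 13²+19² = 530 > 484 = 22² → acute
(14,20,27): 14²+20² = 596 < 729 = 27² → obtuse
(6,8,12): 6²+8² = 100 < 144 = 12² → obtuse
(156,1008,1020): 156²+1008² = 1040400 = 1020² → right
1 of the 4 is acute.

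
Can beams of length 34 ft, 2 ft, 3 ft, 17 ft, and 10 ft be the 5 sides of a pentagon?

No

For a pentagon, each side must be shorter than the sum of the others.
Here the longest side is 34, but the remaining 4 sides sum to only 32.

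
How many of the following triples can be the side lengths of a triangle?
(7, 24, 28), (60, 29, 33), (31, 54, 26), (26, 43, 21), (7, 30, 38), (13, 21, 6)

4

(7,24,28): 7+24 > 28 → valid
(29,33,60): 29+33 > 60 → valid
(26,31,54): 26+31 > 54 → valid
(21,26,43): 21+26 > 43 → valid
(7,30,38): 7+30 ≤ 38 → not valid
(6,13,21): 6+13 ≤ 21 → not valid
4 of the 6 triples form a triangle.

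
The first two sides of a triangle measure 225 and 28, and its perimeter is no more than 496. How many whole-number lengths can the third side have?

46

Triangle inequality: 197 < x < 253. Perimeter ≤ 496 gives x ≤ 496 − 225 − 28 = 243.
So 197 < x ≤ 243; integers 198 through 243: 46 values.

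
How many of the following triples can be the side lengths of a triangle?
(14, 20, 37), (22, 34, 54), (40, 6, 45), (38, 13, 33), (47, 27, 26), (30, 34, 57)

(14,20,37): 14+20 ≤ 37 → not valid
(22,34,54): 22+34 > 54 → valid
(6,40,45): 6+40 > 45 → valid
(13,33,38): 13+33 > 38 → valid
(26,27,47): 26+27 > 47 → valid
(30,34,57): 30+34 > 57 → valid
5 of the 6 triples form a triangle.

5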